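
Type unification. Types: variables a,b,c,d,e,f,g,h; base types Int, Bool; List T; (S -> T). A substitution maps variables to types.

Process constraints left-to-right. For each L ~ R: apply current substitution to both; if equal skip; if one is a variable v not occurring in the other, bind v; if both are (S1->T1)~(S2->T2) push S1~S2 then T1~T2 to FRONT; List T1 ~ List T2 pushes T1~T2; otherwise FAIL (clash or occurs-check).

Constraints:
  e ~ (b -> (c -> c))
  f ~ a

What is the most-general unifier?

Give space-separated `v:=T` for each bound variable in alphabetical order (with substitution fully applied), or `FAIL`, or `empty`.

step 1: unify e ~ (b -> (c -> c))  [subst: {-} | 1 pending]
  bind e := (b -> (c -> c))
step 2: unify f ~ a  [subst: {e:=(b -> (c -> c))} | 0 pending]
  bind f := a

Answer: e:=(b -> (c -> c)) f:=a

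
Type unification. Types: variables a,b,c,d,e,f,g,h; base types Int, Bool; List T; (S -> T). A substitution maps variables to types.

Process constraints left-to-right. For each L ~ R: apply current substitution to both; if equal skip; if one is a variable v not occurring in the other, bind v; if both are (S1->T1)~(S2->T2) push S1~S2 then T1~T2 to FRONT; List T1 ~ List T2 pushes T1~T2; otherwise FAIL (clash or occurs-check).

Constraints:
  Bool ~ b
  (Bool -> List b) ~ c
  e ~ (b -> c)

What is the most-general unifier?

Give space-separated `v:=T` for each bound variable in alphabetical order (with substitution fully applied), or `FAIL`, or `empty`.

step 1: unify Bool ~ b  [subst: {-} | 2 pending]
  bind b := Bool
step 2: unify (Bool -> List Bool) ~ c  [subst: {b:=Bool} | 1 pending]
  bind c := (Bool -> List Bool)
step 3: unify e ~ (Bool -> (Bool -> List Bool))  [subst: {b:=Bool, c:=(Bool -> List Bool)} | 0 pending]
  bind e := (Bool -> (Bool -> List Bool))

Answer: b:=Bool c:=(Bool -> List Bool) e:=(Bool -> (Bool -> List Bool))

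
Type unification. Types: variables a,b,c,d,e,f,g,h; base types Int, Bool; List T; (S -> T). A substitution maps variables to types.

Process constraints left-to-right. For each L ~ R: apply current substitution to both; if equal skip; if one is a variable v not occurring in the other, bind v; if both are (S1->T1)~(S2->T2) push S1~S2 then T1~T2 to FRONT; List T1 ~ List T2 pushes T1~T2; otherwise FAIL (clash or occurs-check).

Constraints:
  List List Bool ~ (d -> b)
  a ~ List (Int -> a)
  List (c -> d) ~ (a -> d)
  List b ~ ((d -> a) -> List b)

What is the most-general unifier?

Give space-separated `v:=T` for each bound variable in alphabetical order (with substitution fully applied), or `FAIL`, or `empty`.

Answer: FAIL

Derivation:
step 1: unify List List Bool ~ (d -> b)  [subst: {-} | 3 pending]
  clash: List List Bool vs (d -> b)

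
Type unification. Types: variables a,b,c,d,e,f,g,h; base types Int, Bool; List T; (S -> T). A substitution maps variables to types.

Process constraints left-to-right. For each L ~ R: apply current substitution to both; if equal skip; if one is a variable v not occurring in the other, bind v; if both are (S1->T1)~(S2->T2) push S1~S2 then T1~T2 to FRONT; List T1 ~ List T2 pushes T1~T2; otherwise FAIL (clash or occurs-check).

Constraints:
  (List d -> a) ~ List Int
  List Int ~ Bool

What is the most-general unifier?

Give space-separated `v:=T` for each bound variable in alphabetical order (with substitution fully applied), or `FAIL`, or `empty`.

Answer: FAIL

Derivation:
step 1: unify (List d -> a) ~ List Int  [subst: {-} | 1 pending]
  clash: (List d -> a) vs List Int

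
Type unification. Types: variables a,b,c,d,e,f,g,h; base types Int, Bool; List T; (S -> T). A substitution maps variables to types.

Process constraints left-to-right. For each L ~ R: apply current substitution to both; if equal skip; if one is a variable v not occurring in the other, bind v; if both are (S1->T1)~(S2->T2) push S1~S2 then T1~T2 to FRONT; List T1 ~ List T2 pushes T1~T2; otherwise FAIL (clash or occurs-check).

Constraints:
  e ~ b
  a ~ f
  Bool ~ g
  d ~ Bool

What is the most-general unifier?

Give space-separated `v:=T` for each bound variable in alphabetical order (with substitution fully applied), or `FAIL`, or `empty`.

Answer: a:=f d:=Bool e:=b g:=Bool

Derivation:
step 1: unify e ~ b  [subst: {-} | 3 pending]
  bind e := b
step 2: unify a ~ f  [subst: {e:=b} | 2 pending]
  bind a := f
step 3: unify Bool ~ g  [subst: {e:=b, a:=f} | 1 pending]
  bind g := Bool
step 4: unify d ~ Bool  [subst: {e:=b, a:=f, g:=Bool} | 0 pending]
  bind d := Bool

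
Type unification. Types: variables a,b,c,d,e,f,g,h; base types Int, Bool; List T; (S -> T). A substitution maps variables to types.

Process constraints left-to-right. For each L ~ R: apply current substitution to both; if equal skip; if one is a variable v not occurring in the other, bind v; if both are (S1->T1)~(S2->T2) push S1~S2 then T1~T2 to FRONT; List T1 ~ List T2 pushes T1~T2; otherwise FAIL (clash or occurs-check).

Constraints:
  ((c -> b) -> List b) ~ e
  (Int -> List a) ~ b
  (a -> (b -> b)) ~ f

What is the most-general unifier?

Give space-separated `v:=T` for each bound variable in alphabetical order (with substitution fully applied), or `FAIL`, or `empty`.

step 1: unify ((c -> b) -> List b) ~ e  [subst: {-} | 2 pending]
  bind e := ((c -> b) -> List b)
step 2: unify (Int -> List a) ~ b  [subst: {e:=((c -> b) -> List b)} | 1 pending]
  bind b := (Int -> List a)
step 3: unify (a -> ((Int -> List a) -> (Int -> List a))) ~ f  [subst: {e:=((c -> b) -> List b), b:=(Int -> List a)} | 0 pending]
  bind f := (a -> ((Int -> List a) -> (Int -> List a)))

Answer: b:=(Int -> List a) e:=((c -> (Int -> List a)) -> List (Int -> List a)) f:=(a -> ((Int -> List a) -> (Int -> List a)))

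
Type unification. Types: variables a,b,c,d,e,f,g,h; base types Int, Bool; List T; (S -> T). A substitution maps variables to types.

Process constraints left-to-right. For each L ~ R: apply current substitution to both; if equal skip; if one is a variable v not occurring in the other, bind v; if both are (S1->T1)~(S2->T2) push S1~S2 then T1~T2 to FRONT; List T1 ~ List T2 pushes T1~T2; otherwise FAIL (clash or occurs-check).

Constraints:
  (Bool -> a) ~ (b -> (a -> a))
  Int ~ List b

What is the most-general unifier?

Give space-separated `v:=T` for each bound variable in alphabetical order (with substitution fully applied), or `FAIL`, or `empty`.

Answer: FAIL

Derivation:
step 1: unify (Bool -> a) ~ (b -> (a -> a))  [subst: {-} | 1 pending]
  -> decompose arrow: push Bool~b, a~(a -> a)
step 2: unify Bool ~ b  [subst: {-} | 2 pending]
  bind b := Bool
step 3: unify a ~ (a -> a)  [subst: {b:=Bool} | 1 pending]
  occurs-check fail: a in (a -> a)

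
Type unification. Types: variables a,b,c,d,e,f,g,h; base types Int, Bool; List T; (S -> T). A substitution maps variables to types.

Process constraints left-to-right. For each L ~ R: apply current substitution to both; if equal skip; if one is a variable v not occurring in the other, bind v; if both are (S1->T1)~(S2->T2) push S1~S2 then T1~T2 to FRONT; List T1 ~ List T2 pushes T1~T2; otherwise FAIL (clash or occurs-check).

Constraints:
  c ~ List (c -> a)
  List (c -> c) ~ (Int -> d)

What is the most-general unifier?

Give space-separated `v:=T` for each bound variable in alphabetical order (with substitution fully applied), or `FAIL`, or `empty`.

step 1: unify c ~ List (c -> a)  [subst: {-} | 1 pending]
  occurs-check fail: c in List (c -> a)

Answer: FAIL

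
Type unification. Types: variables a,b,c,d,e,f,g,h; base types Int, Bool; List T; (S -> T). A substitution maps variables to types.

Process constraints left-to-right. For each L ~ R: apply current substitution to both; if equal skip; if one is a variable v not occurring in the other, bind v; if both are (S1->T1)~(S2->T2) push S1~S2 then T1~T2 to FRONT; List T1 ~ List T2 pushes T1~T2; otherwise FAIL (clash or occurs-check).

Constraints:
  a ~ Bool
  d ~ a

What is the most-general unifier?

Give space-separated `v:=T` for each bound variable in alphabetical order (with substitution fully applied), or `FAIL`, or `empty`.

Answer: a:=Bool d:=Bool

Derivation:
step 1: unify a ~ Bool  [subst: {-} | 1 pending]
  bind a := Bool
step 2: unify d ~ Bool  [subst: {a:=Bool} | 0 pending]
  bind d := Bool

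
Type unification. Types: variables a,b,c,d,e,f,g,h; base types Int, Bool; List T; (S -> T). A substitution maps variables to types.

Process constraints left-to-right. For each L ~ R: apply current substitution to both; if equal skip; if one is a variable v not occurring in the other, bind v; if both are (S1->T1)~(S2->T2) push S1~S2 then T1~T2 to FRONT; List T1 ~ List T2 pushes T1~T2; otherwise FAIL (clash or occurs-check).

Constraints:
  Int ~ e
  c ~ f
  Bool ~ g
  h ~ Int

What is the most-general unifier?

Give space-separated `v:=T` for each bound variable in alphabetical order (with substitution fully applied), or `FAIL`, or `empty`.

step 1: unify Int ~ e  [subst: {-} | 3 pending]
  bind e := Int
step 2: unify c ~ f  [subst: {e:=Int} | 2 pending]
  bind c := f
step 3: unify Bool ~ g  [subst: {e:=Int, c:=f} | 1 pending]
  bind g := Bool
step 4: unify h ~ Int  [subst: {e:=Int, c:=f, g:=Bool} | 0 pending]
  bind h := Int

Answer: c:=f e:=Int g:=Bool h:=Int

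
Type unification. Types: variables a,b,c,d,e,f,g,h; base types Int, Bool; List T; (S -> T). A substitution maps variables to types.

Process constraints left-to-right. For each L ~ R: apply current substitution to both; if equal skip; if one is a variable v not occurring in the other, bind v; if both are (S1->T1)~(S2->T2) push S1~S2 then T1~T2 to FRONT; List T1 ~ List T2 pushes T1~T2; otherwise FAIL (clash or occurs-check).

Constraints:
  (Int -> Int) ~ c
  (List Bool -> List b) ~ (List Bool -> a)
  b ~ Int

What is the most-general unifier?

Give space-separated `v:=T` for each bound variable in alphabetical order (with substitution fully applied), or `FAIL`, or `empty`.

Answer: a:=List Int b:=Int c:=(Int -> Int)

Derivation:
step 1: unify (Int -> Int) ~ c  [subst: {-} | 2 pending]
  bind c := (Int -> Int)
step 2: unify (List Bool -> List b) ~ (List Bool -> a)  [subst: {c:=(Int -> Int)} | 1 pending]
  -> decompose arrow: push List Bool~List Bool, List b~a
step 3: unify List Bool ~ List Bool  [subst: {c:=(Int -> Int)} | 2 pending]
  -> identical, skip
step 4: unify List b ~ a  [subst: {c:=(Int -> Int)} | 1 pending]
  bind a := List b
step 5: unify b ~ Int  [subst: {c:=(Int -> Int), a:=List b} | 0 pending]
  bind b := Int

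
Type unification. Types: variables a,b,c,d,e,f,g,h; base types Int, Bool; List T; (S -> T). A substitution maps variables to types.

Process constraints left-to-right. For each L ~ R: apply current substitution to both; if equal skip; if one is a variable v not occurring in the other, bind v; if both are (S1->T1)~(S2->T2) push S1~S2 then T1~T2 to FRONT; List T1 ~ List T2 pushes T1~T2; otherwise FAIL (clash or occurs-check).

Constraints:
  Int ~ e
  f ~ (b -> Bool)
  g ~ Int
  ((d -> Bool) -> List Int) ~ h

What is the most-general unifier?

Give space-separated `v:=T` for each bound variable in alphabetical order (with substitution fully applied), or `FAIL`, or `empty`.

step 1: unify Int ~ e  [subst: {-} | 3 pending]
  bind e := Int
step 2: unify f ~ (b -> Bool)  [subst: {e:=Int} | 2 pending]
  bind f := (b -> Bool)
step 3: unify g ~ Int  [subst: {e:=Int, f:=(b -> Bool)} | 1 pending]
  bind g := Int
step 4: unify ((d -> Bool) -> List Int) ~ h  [subst: {e:=Int, f:=(b -> Bool), g:=Int} | 0 pending]
  bind h := ((d -> Bool) -> List Int)

Answer: e:=Int f:=(b -> Bool) g:=Int h:=((d -> Bool) -> List Int)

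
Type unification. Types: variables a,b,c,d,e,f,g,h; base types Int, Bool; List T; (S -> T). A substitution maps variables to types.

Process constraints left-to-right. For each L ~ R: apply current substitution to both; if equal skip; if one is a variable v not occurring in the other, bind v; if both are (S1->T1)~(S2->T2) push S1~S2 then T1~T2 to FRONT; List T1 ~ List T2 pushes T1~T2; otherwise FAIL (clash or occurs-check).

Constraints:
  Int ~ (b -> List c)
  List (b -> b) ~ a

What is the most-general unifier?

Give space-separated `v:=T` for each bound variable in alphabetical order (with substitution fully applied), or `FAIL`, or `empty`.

step 1: unify Int ~ (b -> List c)  [subst: {-} | 1 pending]
  clash: Int vs (b -> List c)

Answer: FAIL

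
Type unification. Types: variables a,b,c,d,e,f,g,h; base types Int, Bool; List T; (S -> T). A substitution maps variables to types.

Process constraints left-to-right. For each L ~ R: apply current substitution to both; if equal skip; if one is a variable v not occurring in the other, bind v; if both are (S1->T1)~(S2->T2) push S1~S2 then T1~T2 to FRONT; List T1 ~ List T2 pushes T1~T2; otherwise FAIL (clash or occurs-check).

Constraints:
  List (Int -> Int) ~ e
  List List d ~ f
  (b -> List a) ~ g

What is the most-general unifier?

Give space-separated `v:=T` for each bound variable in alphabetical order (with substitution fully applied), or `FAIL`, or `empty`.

step 1: unify List (Int -> Int) ~ e  [subst: {-} | 2 pending]
  bind e := List (Int -> Int)
step 2: unify List List d ~ f  [subst: {e:=List (Int -> Int)} | 1 pending]
  bind f := List List d
step 3: unify (b -> List a) ~ g  [subst: {e:=List (Int -> Int), f:=List List d} | 0 pending]
  bind g := (b -> List a)

Answer: e:=List (Int -> Int) f:=List List d g:=(b -> List a)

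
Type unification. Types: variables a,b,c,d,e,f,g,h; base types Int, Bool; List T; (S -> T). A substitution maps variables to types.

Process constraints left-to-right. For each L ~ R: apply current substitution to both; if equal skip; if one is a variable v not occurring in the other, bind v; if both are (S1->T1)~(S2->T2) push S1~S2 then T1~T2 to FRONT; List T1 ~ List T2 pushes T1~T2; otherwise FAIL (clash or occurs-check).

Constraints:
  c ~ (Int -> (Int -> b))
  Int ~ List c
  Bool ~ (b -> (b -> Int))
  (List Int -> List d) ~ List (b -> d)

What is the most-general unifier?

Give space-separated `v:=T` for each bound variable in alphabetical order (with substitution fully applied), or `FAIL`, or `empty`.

step 1: unify c ~ (Int -> (Int -> b))  [subst: {-} | 3 pending]
  bind c := (Int -> (Int -> b))
step 2: unify Int ~ List (Int -> (Int -> b))  [subst: {c:=(Int -> (Int -> b))} | 2 pending]
  clash: Int vs List (Int -> (Int -> b))

Answer: FAIL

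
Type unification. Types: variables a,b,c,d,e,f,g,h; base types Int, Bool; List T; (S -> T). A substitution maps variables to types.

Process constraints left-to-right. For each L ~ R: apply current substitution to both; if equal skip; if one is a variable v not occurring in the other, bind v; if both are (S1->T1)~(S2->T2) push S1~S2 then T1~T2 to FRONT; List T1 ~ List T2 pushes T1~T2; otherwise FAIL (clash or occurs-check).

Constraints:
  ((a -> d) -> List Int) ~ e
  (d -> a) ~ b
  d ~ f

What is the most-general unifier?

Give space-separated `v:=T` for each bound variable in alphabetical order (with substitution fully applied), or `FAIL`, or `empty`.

Answer: b:=(f -> a) d:=f e:=((a -> f) -> List Int)

Derivation:
step 1: unify ((a -> d) -> List Int) ~ e  [subst: {-} | 2 pending]
  bind e := ((a -> d) -> List Int)
step 2: unify (d -> a) ~ b  [subst: {e:=((a -> d) -> List Int)} | 1 pending]
  bind b := (d -> a)
step 3: unify d ~ f  [subst: {e:=((a -> d) -> List Int), b:=(d -> a)} | 0 pending]
  bind d := f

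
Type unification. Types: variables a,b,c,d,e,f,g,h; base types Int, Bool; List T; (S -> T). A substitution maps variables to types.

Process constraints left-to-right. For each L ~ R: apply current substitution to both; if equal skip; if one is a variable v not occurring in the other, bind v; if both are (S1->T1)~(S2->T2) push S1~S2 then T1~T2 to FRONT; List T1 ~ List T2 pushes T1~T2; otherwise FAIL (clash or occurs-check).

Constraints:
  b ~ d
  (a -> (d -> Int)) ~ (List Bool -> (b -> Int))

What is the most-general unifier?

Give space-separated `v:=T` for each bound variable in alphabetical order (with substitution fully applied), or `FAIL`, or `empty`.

step 1: unify b ~ d  [subst: {-} | 1 pending]
  bind b := d
step 2: unify (a -> (d -> Int)) ~ (List Bool -> (d -> Int))  [subst: {b:=d} | 0 pending]
  -> decompose arrow: push a~List Bool, (d -> Int)~(d -> Int)
step 3: unify a ~ List Bool  [subst: {b:=d} | 1 pending]
  bind a := List Bool
step 4: unify (d -> Int) ~ (d -> Int)  [subst: {b:=d, a:=List Bool} | 0 pending]
  -> identical, skip

Answer: a:=List Bool b:=d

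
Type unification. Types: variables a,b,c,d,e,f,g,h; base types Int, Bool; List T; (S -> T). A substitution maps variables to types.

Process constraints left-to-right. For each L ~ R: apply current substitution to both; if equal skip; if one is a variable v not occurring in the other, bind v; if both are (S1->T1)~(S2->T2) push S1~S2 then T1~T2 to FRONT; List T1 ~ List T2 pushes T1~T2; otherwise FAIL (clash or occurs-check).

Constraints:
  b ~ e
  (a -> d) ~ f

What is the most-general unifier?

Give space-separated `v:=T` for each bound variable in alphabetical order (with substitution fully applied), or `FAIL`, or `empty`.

Answer: b:=e f:=(a -> d)

Derivation:
step 1: unify b ~ e  [subst: {-} | 1 pending]
  bind b := e
step 2: unify (a -> d) ~ f  [subst: {b:=e} | 0 pending]
  bind f := (a -> d)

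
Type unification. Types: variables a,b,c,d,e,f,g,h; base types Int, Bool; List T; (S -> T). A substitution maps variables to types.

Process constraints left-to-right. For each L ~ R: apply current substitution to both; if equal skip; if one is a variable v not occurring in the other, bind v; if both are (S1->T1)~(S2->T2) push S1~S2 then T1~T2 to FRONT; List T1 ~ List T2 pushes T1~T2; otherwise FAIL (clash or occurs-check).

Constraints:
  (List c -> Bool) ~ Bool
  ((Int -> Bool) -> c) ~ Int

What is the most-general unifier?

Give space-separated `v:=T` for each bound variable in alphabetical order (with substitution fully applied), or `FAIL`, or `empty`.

Answer: FAIL

Derivation:
step 1: unify (List c -> Bool) ~ Bool  [subst: {-} | 1 pending]
  clash: (List c -> Bool) vs Bool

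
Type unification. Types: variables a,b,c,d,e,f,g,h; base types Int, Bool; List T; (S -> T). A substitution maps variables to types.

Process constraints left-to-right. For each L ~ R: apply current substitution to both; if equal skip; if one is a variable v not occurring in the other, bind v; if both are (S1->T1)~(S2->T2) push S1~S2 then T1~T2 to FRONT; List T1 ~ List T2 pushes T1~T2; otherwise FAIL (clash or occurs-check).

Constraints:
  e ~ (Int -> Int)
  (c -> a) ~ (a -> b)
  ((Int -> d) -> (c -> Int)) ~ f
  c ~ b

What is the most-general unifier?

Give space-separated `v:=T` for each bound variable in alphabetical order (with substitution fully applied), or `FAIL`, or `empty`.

Answer: a:=b c:=b e:=(Int -> Int) f:=((Int -> d) -> (b -> Int))

Derivation:
step 1: unify e ~ (Int -> Int)  [subst: {-} | 3 pending]
  bind e := (Int -> Int)
step 2: unify (c -> a) ~ (a -> b)  [subst: {e:=(Int -> Int)} | 2 pending]
  -> decompose arrow: push c~a, a~b
step 3: unify c ~ a  [subst: {e:=(Int -> Int)} | 3 pending]
  bind c := a
step 4: unify a ~ b  [subst: {e:=(Int -> Int), c:=a} | 2 pending]
  bind a := b
step 5: unify ((Int -> d) -> (b -> Int)) ~ f  [subst: {e:=(Int -> Int), c:=a, a:=b} | 1 pending]
  bind f := ((Int -> d) -> (b -> Int))
step 6: unify b ~ b  [subst: {e:=(Int -> Int), c:=a, a:=b, f:=((Int -> d) -> (b -> Int))} | 0 pending]
  -> identical, skip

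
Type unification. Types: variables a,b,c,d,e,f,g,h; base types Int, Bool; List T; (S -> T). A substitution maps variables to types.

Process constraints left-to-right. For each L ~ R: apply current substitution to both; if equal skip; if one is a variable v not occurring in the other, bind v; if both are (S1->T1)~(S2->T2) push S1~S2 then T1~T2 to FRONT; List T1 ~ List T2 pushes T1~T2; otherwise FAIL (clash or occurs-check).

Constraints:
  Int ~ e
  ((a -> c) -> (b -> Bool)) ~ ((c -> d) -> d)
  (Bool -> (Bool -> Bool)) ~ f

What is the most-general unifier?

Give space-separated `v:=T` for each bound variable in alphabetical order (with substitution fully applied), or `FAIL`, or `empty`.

Answer: a:=(b -> Bool) c:=(b -> Bool) d:=(b -> Bool) e:=Int f:=(Bool -> (Bool -> Bool))

Derivation:
step 1: unify Int ~ e  [subst: {-} | 2 pending]
  bind e := Int
step 2: unify ((a -> c) -> (b -> Bool)) ~ ((c -> d) -> d)  [subst: {e:=Int} | 1 pending]
  -> decompose arrow: push (a -> c)~(c -> d), (b -> Bool)~d
step 3: unify (a -> c) ~ (c -> d)  [subst: {e:=Int} | 2 pending]
  -> decompose arrow: push a~c, c~d
step 4: unify a ~ c  [subst: {e:=Int} | 3 pending]
  bind a := c
step 5: unify c ~ d  [subst: {e:=Int, a:=c} | 2 pending]
  bind c := d
step 6: unify (b -> Bool) ~ d  [subst: {e:=Int, a:=c, c:=d} | 1 pending]
  bind d := (b -> Bool)
step 7: unify (Bool -> (Bool -> Bool)) ~ f  [subst: {e:=Int, a:=c, c:=d, d:=(b -> Bool)} | 0 pending]
  bind f := (Bool -> (Bool -> Bool))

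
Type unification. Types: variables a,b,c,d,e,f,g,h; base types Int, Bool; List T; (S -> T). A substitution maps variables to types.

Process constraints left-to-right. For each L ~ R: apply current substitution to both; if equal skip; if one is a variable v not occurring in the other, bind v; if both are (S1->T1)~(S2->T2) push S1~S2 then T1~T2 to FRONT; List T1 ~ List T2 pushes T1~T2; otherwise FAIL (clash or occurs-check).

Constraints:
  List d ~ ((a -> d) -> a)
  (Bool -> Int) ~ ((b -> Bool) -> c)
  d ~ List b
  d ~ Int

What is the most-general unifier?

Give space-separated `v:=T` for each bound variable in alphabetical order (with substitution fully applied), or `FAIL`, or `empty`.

Answer: FAIL

Derivation:
step 1: unify List d ~ ((a -> d) -> a)  [subst: {-} | 3 pending]
  clash: List d vs ((a -> d) -> a)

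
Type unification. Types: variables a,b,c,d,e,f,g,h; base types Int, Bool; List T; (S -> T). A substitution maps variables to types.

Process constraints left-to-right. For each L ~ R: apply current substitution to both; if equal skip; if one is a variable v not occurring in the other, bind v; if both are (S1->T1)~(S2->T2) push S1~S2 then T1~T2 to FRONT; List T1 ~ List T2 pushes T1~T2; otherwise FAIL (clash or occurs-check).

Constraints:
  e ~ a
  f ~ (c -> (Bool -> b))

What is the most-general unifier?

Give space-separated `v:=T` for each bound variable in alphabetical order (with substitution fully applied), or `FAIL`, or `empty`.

Answer: e:=a f:=(c -> (Bool -> b))

Derivation:
step 1: unify e ~ a  [subst: {-} | 1 pending]
  bind e := a
step 2: unify f ~ (c -> (Bool -> b))  [subst: {e:=a} | 0 pending]
  bind f := (c -> (Bool -> b))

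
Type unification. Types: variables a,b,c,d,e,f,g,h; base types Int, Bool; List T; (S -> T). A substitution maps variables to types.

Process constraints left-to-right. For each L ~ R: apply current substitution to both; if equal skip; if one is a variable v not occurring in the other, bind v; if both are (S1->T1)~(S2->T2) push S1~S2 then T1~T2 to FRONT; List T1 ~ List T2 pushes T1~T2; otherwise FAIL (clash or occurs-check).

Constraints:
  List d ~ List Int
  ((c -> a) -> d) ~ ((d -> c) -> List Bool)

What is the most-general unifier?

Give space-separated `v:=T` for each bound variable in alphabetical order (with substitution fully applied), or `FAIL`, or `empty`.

Answer: FAIL

Derivation:
step 1: unify List d ~ List Int  [subst: {-} | 1 pending]
  -> decompose List: push d~Int
step 2: unify d ~ Int  [subst: {-} | 1 pending]
  bind d := Int
step 3: unify ((c -> a) -> Int) ~ ((Int -> c) -> List Bool)  [subst: {d:=Int} | 0 pending]
  -> decompose arrow: push (c -> a)~(Int -> c), Int~List Bool
step 4: unify (c -> a) ~ (Int -> c)  [subst: {d:=Int} | 1 pending]
  -> decompose arrow: push c~Int, a~c
step 5: unify c ~ Int  [subst: {d:=Int} | 2 pending]
  bind c := Int
step 6: unify a ~ Int  [subst: {d:=Int, c:=Int} | 1 pending]
  bind a := Int
step 7: unify Int ~ List Bool  [subst: {d:=Int, c:=Int, a:=Int} | 0 pending]
  clash: Int vs List Bool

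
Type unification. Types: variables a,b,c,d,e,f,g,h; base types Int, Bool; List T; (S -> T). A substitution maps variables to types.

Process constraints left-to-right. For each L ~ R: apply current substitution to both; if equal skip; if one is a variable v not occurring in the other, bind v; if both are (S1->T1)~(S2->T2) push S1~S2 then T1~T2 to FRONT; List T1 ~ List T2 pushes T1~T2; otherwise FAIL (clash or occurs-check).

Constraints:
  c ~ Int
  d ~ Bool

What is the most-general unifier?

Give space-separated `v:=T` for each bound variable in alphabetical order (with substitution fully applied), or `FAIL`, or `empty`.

step 1: unify c ~ Int  [subst: {-} | 1 pending]
  bind c := Int
step 2: unify d ~ Bool  [subst: {c:=Int} | 0 pending]
  bind d := Bool

Answer: c:=Int d:=Bool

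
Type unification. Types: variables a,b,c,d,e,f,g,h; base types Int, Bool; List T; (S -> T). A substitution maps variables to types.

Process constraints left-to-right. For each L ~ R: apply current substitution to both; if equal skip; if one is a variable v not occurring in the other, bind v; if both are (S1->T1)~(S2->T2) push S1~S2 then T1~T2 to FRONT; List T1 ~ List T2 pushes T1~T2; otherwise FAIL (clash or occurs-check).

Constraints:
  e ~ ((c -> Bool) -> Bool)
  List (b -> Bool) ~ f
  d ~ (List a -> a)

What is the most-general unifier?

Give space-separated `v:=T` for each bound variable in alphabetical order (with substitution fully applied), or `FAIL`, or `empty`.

Answer: d:=(List a -> a) e:=((c -> Bool) -> Bool) f:=List (b -> Bool)

Derivation:
step 1: unify e ~ ((c -> Bool) -> Bool)  [subst: {-} | 2 pending]
  bind e := ((c -> Bool) -> Bool)
step 2: unify List (b -> Bool) ~ f  [subst: {e:=((c -> Bool) -> Bool)} | 1 pending]
  bind f := List (b -> Bool)
step 3: unify d ~ (List a -> a)  [subst: {e:=((c -> Bool) -> Bool), f:=List (b -> Bool)} | 0 pending]
  bind d := (List a -> a)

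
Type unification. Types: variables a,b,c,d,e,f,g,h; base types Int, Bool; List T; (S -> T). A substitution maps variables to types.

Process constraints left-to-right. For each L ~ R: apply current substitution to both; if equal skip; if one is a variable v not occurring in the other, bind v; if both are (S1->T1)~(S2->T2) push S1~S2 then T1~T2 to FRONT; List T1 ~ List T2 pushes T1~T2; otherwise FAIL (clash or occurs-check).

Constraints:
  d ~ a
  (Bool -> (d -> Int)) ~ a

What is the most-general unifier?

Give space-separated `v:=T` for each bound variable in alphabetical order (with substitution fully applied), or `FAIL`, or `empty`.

step 1: unify d ~ a  [subst: {-} | 1 pending]
  bind d := a
step 2: unify (Bool -> (a -> Int)) ~ a  [subst: {d:=a} | 0 pending]
  occurs-check fail

Answer: FAIL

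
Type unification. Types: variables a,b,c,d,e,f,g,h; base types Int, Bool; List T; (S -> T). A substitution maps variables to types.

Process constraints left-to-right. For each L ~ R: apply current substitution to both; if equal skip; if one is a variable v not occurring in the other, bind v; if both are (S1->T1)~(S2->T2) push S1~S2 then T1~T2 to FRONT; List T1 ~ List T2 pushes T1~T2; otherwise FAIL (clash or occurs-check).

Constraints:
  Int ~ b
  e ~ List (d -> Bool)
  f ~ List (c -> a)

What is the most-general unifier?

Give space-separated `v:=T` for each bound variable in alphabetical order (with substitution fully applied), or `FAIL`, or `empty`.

Answer: b:=Int e:=List (d -> Bool) f:=List (c -> a)

Derivation:
step 1: unify Int ~ b  [subst: {-} | 2 pending]
  bind b := Int
step 2: unify e ~ List (d -> Bool)  [subst: {b:=Int} | 1 pending]
  bind e := List (d -> Bool)
step 3: unify f ~ List (c -> a)  [subst: {b:=Int, e:=List (d -> Bool)} | 0 pending]
  bind f := List (c -> a)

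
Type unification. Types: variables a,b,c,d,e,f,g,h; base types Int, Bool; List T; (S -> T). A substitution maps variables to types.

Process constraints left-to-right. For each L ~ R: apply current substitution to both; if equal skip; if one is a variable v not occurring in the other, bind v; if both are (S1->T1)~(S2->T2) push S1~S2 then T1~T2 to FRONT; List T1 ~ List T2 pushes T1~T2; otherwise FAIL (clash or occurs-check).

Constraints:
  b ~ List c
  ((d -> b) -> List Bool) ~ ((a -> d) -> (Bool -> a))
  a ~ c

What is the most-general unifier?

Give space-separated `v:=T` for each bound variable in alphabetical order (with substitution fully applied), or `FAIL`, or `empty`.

Answer: FAIL

Derivation:
step 1: unify b ~ List c  [subst: {-} | 2 pending]
  bind b := List c
step 2: unify ((d -> List c) -> List Bool) ~ ((a -> d) -> (Bool -> a))  [subst: {b:=List c} | 1 pending]
  -> decompose arrow: push (d -> List c)~(a -> d), List Bool~(Bool -> a)
step 3: unify (d -> List c) ~ (a -> d)  [subst: {b:=List c} | 2 pending]
  -> decompose arrow: push d~a, List c~d
step 4: unify d ~ a  [subst: {b:=List c} | 3 pending]
  bind d := a
step 5: unify List c ~ a  [subst: {b:=List c, d:=a} | 2 pending]
  bind a := List c
step 6: unify List Bool ~ (Bool -> List c)  [subst: {b:=List c, d:=a, a:=List c} | 1 pending]
  clash: List Bool vs (Bool -> List c)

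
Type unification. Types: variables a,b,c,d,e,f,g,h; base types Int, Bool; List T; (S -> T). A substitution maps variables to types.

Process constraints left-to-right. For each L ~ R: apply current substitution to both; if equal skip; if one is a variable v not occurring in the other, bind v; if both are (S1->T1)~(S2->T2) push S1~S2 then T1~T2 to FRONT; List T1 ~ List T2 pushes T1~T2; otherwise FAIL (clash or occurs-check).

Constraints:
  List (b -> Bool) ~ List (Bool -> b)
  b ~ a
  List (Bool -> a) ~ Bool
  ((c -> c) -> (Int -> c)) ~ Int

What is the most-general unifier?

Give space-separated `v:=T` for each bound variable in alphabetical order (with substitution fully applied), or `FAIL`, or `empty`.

Answer: FAIL

Derivation:
step 1: unify List (b -> Bool) ~ List (Bool -> b)  [subst: {-} | 3 pending]
  -> decompose List: push (b -> Bool)~(Bool -> b)
step 2: unify (b -> Bool) ~ (Bool -> b)  [subst: {-} | 3 pending]
  -> decompose arrow: push b~Bool, Bool~b
step 3: unify b ~ Bool  [subst: {-} | 4 pending]
  bind b := Bool
step 4: unify Bool ~ Bool  [subst: {b:=Bool} | 3 pending]
  -> identical, skip
step 5: unify Bool ~ a  [subst: {b:=Bool} | 2 pending]
  bind a := Bool
step 6: unify List (Bool -> Bool) ~ Bool  [subst: {b:=Bool, a:=Bool} | 1 pending]
  clash: List (Bool -> Bool) vs Bool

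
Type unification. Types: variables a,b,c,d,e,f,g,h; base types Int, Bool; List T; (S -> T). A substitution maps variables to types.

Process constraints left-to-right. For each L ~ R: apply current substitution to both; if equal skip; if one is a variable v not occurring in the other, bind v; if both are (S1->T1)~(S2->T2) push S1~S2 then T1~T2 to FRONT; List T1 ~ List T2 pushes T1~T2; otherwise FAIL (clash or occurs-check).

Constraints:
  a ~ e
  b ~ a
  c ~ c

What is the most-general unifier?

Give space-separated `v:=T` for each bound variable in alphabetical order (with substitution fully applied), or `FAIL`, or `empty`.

Answer: a:=e b:=e

Derivation:
step 1: unify a ~ e  [subst: {-} | 2 pending]
  bind a := e
step 2: unify b ~ e  [subst: {a:=e} | 1 pending]
  bind b := e
step 3: unify c ~ c  [subst: {a:=e, b:=e} | 0 pending]
  -> identical, skip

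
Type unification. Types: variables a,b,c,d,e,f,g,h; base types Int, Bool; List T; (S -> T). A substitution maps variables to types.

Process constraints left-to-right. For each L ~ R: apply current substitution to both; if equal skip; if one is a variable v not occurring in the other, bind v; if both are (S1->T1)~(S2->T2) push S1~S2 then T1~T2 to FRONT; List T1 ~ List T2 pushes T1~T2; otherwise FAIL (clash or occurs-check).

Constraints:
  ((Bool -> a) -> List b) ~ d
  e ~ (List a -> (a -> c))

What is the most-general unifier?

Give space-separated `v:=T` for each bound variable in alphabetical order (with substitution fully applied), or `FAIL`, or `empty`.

Answer: d:=((Bool -> a) -> List b) e:=(List a -> (a -> c))

Derivation:
step 1: unify ((Bool -> a) -> List b) ~ d  [subst: {-} | 1 pending]
  bind d := ((Bool -> a) -> List b)
step 2: unify e ~ (List a -> (a -> c))  [subst: {d:=((Bool -> a) -> List b)} | 0 pending]
  bind e := (List a -> (a -> c))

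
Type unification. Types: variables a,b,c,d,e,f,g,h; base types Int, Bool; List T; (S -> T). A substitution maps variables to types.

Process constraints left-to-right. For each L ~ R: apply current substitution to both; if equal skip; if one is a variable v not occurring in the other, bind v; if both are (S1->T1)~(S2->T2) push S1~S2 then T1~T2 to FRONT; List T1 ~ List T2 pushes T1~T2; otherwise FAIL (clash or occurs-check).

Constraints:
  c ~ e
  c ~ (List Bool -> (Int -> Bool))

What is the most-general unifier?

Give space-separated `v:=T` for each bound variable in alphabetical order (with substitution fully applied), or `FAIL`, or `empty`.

step 1: unify c ~ e  [subst: {-} | 1 pending]
  bind c := e
step 2: unify e ~ (List Bool -> (Int -> Bool))  [subst: {c:=e} | 0 pending]
  bind e := (List Bool -> (Int -> Bool))

Answer: c:=(List Bool -> (Int -> Bool)) e:=(List Bool -> (Int -> Bool))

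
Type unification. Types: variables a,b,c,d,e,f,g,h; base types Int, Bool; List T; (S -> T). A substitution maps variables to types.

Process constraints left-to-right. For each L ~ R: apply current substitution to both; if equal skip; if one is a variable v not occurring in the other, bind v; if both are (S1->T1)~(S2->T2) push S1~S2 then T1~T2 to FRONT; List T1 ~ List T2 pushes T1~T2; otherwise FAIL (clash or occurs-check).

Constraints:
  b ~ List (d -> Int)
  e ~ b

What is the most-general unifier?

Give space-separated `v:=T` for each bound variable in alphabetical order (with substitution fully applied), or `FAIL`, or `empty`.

Answer: b:=List (d -> Int) e:=List (d -> Int)

Derivation:
step 1: unify b ~ List (d -> Int)  [subst: {-} | 1 pending]
  bind b := List (d -> Int)
step 2: unify e ~ List (d -> Int)  [subst: {b:=List (d -> Int)} | 0 pending]
  bind e := List (d -> Int)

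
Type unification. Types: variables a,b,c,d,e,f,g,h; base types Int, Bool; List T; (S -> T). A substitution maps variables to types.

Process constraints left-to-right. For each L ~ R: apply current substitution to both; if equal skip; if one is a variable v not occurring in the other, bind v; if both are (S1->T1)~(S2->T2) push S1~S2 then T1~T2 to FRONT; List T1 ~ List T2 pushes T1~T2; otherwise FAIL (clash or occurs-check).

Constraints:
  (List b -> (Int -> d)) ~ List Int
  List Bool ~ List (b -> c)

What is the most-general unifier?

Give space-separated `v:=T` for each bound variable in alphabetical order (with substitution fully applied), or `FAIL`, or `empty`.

Answer: FAIL

Derivation:
step 1: unify (List b -> (Int -> d)) ~ List Int  [subst: {-} | 1 pending]
  clash: (List b -> (Int -> d)) vs List Int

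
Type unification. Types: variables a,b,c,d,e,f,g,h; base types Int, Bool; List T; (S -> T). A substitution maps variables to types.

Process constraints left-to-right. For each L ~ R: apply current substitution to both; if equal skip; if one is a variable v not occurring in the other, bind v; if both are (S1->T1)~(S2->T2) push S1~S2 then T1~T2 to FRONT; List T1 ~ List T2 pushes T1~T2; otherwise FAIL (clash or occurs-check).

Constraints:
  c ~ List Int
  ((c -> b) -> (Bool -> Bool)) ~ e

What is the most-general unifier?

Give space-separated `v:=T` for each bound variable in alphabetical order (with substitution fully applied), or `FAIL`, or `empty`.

Answer: c:=List Int e:=((List Int -> b) -> (Bool -> Bool))

Derivation:
step 1: unify c ~ List Int  [subst: {-} | 1 pending]
  bind c := List Int
step 2: unify ((List Int -> b) -> (Bool -> Bool)) ~ e  [subst: {c:=List Int} | 0 pending]
  bind e := ((List Int -> b) -> (Bool -> Bool))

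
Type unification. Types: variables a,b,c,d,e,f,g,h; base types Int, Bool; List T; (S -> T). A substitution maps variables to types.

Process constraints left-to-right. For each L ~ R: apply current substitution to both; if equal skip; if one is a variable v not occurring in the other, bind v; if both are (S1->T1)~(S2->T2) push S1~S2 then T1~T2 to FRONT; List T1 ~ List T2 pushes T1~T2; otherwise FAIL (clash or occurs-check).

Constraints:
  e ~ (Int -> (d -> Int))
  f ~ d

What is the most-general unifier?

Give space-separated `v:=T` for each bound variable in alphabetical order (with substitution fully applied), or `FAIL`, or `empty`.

Answer: e:=(Int -> (d -> Int)) f:=d

Derivation:
step 1: unify e ~ (Int -> (d -> Int))  [subst: {-} | 1 pending]
  bind e := (Int -> (d -> Int))
step 2: unify f ~ d  [subst: {e:=(Int -> (d -> Int))} | 0 pending]
  bind f := d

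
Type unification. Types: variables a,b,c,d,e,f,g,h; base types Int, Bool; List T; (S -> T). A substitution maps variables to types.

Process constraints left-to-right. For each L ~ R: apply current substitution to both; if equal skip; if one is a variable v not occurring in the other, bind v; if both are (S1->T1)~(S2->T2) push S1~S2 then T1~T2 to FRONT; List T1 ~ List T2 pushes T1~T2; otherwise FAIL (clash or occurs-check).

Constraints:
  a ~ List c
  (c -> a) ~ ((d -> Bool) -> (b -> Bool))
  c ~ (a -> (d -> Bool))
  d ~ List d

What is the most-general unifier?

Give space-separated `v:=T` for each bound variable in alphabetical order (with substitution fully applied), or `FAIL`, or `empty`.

step 1: unify a ~ List c  [subst: {-} | 3 pending]
  bind a := List c
step 2: unify (c -> List c) ~ ((d -> Bool) -> (b -> Bool))  [subst: {a:=List c} | 2 pending]
  -> decompose arrow: push c~(d -> Bool), List c~(b -> Bool)
step 3: unify c ~ (d -> Bool)  [subst: {a:=List c} | 3 pending]
  bind c := (d -> Bool)
step 4: unify List (d -> Bool) ~ (b -> Bool)  [subst: {a:=List c, c:=(d -> Bool)} | 2 pending]
  clash: List (d -> Bool) vs (b -> Bool)

Answer: FAIL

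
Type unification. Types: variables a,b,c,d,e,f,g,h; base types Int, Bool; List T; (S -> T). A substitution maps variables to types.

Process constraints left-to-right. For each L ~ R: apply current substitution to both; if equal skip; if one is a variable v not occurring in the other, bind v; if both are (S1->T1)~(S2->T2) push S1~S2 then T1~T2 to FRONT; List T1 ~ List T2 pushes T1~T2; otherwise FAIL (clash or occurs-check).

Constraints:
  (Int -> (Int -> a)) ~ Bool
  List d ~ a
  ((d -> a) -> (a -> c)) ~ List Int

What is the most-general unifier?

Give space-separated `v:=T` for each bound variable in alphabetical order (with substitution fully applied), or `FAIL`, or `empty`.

step 1: unify (Int -> (Int -> a)) ~ Bool  [subst: {-} | 2 pending]
  clash: (Int -> (Int -> a)) vs Bool

Answer: FAIL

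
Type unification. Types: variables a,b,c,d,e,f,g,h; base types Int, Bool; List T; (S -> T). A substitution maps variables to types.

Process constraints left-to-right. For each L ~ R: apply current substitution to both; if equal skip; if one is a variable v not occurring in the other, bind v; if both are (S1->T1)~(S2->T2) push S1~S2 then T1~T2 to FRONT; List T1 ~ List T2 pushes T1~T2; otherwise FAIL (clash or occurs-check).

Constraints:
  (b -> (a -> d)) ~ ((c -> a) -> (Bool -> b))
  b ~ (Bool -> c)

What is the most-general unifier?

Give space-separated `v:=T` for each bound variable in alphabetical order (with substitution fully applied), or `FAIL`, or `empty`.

step 1: unify (b -> (a -> d)) ~ ((c -> a) -> (Bool -> b))  [subst: {-} | 1 pending]
  -> decompose arrow: push b~(c -> a), (a -> d)~(Bool -> b)
step 2: unify b ~ (c -> a)  [subst: {-} | 2 pending]
  bind b := (c -> a)
step 3: unify (a -> d) ~ (Bool -> (c -> a))  [subst: {b:=(c -> a)} | 1 pending]
  -> decompose arrow: push a~Bool, d~(c -> a)
step 4: unify a ~ Bool  [subst: {b:=(c -> a)} | 2 pending]
  bind a := Bool
step 5: unify d ~ (c -> Bool)  [subst: {b:=(c -> a), a:=Bool} | 1 pending]
  bind d := (c -> Bool)
step 6: unify (c -> Bool) ~ (Bool -> c)  [subst: {b:=(c -> a), a:=Bool, d:=(c -> Bool)} | 0 pending]
  -> decompose arrow: push c~Bool, Bool~c
step 7: unify c ~ Bool  [subst: {b:=(c -> a), a:=Bool, d:=(c -> Bool)} | 1 pending]
  bind c := Bool
step 8: unify Bool ~ Bool  [subst: {b:=(c -> a), a:=Bool, d:=(c -> Bool), c:=Bool} | 0 pending]
  -> identical, skip

Answer: a:=Bool b:=(Bool -> Bool) c:=Bool d:=(Bool -> Bool)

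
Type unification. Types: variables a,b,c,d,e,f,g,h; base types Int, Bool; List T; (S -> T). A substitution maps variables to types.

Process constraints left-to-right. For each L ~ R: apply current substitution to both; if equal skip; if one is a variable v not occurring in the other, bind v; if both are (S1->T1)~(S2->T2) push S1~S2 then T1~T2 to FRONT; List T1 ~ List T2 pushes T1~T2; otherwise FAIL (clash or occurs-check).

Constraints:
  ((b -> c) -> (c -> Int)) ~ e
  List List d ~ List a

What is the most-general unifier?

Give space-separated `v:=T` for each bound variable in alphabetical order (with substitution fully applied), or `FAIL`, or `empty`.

step 1: unify ((b -> c) -> (c -> Int)) ~ e  [subst: {-} | 1 pending]
  bind e := ((b -> c) -> (c -> Int))
step 2: unify List List d ~ List a  [subst: {e:=((b -> c) -> (c -> Int))} | 0 pending]
  -> decompose List: push List d~a
step 3: unify List d ~ a  [subst: {e:=((b -> c) -> (c -> Int))} | 0 pending]
  bind a := List d

Answer: a:=List d e:=((b -> c) -> (c -> Int))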